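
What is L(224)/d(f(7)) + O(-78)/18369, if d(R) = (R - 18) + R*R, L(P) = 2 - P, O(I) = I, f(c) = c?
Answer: -52319/8949 ≈ -5.8464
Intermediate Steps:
d(R) = -18 + R + R² (d(R) = (-18 + R) + R² = -18 + R + R²)
L(224)/d(f(7)) + O(-78)/18369 = (2 - 1*224)/(-18 + 7 + 7²) - 78/18369 = (2 - 224)/(-18 + 7 + 49) - 78*1/18369 = -222/38 - 2/471 = -222*1/38 - 2/471 = -111/19 - 2/471 = -52319/8949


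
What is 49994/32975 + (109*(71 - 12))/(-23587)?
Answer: 967146253/777781325 ≈ 1.2435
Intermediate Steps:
49994/32975 + (109*(71 - 12))/(-23587) = 49994*(1/32975) + (109*59)*(-1/23587) = 49994/32975 + 6431*(-1/23587) = 49994/32975 - 6431/23587 = 967146253/777781325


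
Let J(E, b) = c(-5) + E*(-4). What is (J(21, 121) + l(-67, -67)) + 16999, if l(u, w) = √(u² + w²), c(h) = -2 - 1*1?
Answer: 16912 + 67*√2 ≈ 17007.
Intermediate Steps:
c(h) = -3 (c(h) = -2 - 1 = -3)
J(E, b) = -3 - 4*E (J(E, b) = -3 + E*(-4) = -3 - 4*E)
(J(21, 121) + l(-67, -67)) + 16999 = ((-3 - 4*21) + √((-67)² + (-67)²)) + 16999 = ((-3 - 84) + √(4489 + 4489)) + 16999 = (-87 + √8978) + 16999 = (-87 + 67*√2) + 16999 = 16912 + 67*√2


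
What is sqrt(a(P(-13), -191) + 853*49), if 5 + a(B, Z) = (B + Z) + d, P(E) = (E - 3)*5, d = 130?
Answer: sqrt(41651) ≈ 204.09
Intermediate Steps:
P(E) = -15 + 5*E (P(E) = (-3 + E)*5 = -15 + 5*E)
a(B, Z) = 125 + B + Z (a(B, Z) = -5 + ((B + Z) + 130) = -5 + (130 + B + Z) = 125 + B + Z)
sqrt(a(P(-13), -191) + 853*49) = sqrt((125 + (-15 + 5*(-13)) - 191) + 853*49) = sqrt((125 + (-15 - 65) - 191) + 41797) = sqrt((125 - 80 - 191) + 41797) = sqrt(-146 + 41797) = sqrt(41651)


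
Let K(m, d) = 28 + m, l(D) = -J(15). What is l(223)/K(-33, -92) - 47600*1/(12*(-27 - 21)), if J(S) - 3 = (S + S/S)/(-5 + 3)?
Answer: 2939/36 ≈ 81.639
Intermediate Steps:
J(S) = 5/2 - S/2 (J(S) = 3 + (S + S/S)/(-5 + 3) = 3 + (S + 1)/(-2) = 3 + (1 + S)*(-½) = 3 + (-½ - S/2) = 5/2 - S/2)
l(D) = 5 (l(D) = -(5/2 - ½*15) = -(5/2 - 15/2) = -1*(-5) = 5)
l(223)/K(-33, -92) - 47600*1/(12*(-27 - 21)) = 5/(28 - 33) - 47600*1/(12*(-27 - 21)) = 5/(-5) - 47600/((-48*12)) = 5*(-⅕) - 47600/(-576) = -1 - 47600*(-1/576) = -1 + 2975/36 = 2939/36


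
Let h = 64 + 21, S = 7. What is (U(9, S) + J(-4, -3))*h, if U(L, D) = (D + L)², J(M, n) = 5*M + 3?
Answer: 20315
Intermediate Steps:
J(M, n) = 3 + 5*M
h = 85
(U(9, S) + J(-4, -3))*h = ((7 + 9)² + (3 + 5*(-4)))*85 = (16² + (3 - 20))*85 = (256 - 17)*85 = 239*85 = 20315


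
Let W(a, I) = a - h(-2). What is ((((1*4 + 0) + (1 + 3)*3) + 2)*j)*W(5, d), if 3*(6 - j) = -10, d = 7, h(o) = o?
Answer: 1176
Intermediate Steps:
j = 28/3 (j = 6 - ⅓*(-10) = 6 + 10/3 = 28/3 ≈ 9.3333)
W(a, I) = 2 + a (W(a, I) = a - 1*(-2) = a + 2 = 2 + a)
((((1*4 + 0) + (1 + 3)*3) + 2)*j)*W(5, d) = ((((1*4 + 0) + (1 + 3)*3) + 2)*(28/3))*(2 + 5) = ((((4 + 0) + 4*3) + 2)*(28/3))*7 = (((4 + 12) + 2)*(28/3))*7 = ((16 + 2)*(28/3))*7 = (18*(28/3))*7 = 168*7 = 1176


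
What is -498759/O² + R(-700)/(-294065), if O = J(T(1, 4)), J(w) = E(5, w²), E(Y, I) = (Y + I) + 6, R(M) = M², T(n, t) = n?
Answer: -9782541689/2823024 ≈ -3465.3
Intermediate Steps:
E(Y, I) = 6 + I + Y (E(Y, I) = (I + Y) + 6 = 6 + I + Y)
J(w) = 11 + w² (J(w) = 6 + w² + 5 = 11 + w²)
O = 12 (O = 11 + 1² = 11 + 1 = 12)
-498759/O² + R(-700)/(-294065) = -498759/(12²) + (-700)²/(-294065) = -498759/144 + 490000*(-1/294065) = -498759*1/144 - 98000/58813 = -166253/48 - 98000/58813 = -9782541689/2823024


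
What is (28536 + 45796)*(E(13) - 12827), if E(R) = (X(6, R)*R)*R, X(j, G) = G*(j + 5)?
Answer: 842924880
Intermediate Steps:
X(j, G) = G*(5 + j)
E(R) = 11*R³ (E(R) = ((R*(5 + 6))*R)*R = ((R*11)*R)*R = ((11*R)*R)*R = (11*R²)*R = 11*R³)
(28536 + 45796)*(E(13) - 12827) = (28536 + 45796)*(11*13³ - 12827) = 74332*(11*2197 - 12827) = 74332*(24167 - 12827) = 74332*11340 = 842924880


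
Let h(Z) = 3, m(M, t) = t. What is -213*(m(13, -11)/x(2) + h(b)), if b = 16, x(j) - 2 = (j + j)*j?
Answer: -4047/10 ≈ -404.70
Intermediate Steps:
x(j) = 2 + 2*j² (x(j) = 2 + (j + j)*j = 2 + (2*j)*j = 2 + 2*j²)
-213*(m(13, -11)/x(2) + h(b)) = -213*(-11/(2 + 2*2²) + 3) = -213*(-11/(2 + 2*4) + 3) = -213*(-11/(2 + 8) + 3) = -213*(-11/10 + 3) = -213*19/10 = -4047/10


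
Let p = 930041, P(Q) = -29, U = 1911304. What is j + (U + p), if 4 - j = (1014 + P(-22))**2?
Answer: 1871124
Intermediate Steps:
j = -970221 (j = 4 - (1014 - 29)**2 = 4 - 1*985**2 = 4 - 1*970225 = 4 - 970225 = -970221)
j + (U + p) = -970221 + (1911304 + 930041) = -970221 + 2841345 = 1871124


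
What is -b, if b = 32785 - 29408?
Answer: -3377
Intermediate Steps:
b = 3377
-b = -1*3377 = -3377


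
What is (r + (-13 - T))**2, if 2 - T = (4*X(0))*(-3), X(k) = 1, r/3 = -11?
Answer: 3600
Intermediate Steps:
r = -33 (r = 3*(-11) = -33)
T = 14 (T = 2 - 4*1*(-3) = 2 - 4*(-3) = 2 - 1*(-12) = 2 + 12 = 14)
(r + (-13 - T))**2 = (-33 + (-13 - 1*14))**2 = (-33 + (-13 - 14))**2 = (-33 - 27)**2 = (-60)**2 = 3600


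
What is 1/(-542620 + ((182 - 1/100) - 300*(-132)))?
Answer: -100/50283801 ≈ -1.9887e-6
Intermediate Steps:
1/(-542620 + ((182 - 1/100) - 300*(-132))) = 1/(-542620 + ((182 - 1*1/100) + 39600)) = 1/(-542620 + ((182 - 1/100) + 39600)) = 1/(-542620 + (18199/100 + 39600)) = 1/(-542620 + 3978199/100) = 1/(-50283801/100) = -100/50283801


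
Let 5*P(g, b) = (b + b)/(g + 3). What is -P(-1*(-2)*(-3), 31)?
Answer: 62/15 ≈ 4.1333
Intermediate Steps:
P(g, b) = 2*b/(5*(3 + g)) (P(g, b) = ((b + b)/(g + 3))/5 = ((2*b)/(3 + g))/5 = (2*b/(3 + g))/5 = 2*b/(5*(3 + g)))
-P(-1*(-2)*(-3), 31) = -2*31/(5*(3 - 1*(-2)*(-3))) = -2*31/(5*(3 + 2*(-3))) = -2*31/(5*(3 - 6)) = -2*31/(5*(-3)) = -2*31*(-1)/(5*3) = -1*(-62/15) = 62/15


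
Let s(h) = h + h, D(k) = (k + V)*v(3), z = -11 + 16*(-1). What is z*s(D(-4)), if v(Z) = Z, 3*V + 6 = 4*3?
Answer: 324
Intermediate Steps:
V = 2 (V = -2 + (4*3)/3 = -2 + (⅓)*12 = -2 + 4 = 2)
z = -27 (z = -11 - 16 = -27)
D(k) = 6 + 3*k (D(k) = (k + 2)*3 = (2 + k)*3 = 6 + 3*k)
s(h) = 2*h
z*s(D(-4)) = -54*(6 + 3*(-4)) = -54*(6 - 12) = -54*(-6) = -27*(-12) = 324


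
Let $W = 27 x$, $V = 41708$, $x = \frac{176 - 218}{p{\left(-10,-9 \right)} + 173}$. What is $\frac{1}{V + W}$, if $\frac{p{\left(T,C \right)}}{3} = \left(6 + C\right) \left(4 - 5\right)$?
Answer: $\frac{13}{542123} \approx 2.398 \cdot 10^{-5}$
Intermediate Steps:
$p{\left(T,C \right)} = -18 - 3 C$ ($p{\left(T,C \right)} = 3 \left(6 + C\right) \left(4 - 5\right) = 3 \left(6 + C\right) \left(-1\right) = 3 \left(-6 - C\right) = -18 - 3 C$)
$x = - \frac{3}{13}$ ($x = \frac{176 - 218}{\left(-18 - -27\right) + 173} = - \frac{42}{\left(-18 + 27\right) + 173} = - \frac{42}{9 + 173} = - \frac{42}{182} = \left(-42\right) \frac{1}{182} = - \frac{3}{13} \approx -0.23077$)
$W = - \frac{81}{13}$ ($W = 27 \left(- \frac{3}{13}\right) = - \frac{81}{13} \approx -6.2308$)
$\frac{1}{V + W} = \frac{1}{41708 - \frac{81}{13}} = \frac{1}{\frac{542123}{13}} = \frac{13}{542123}$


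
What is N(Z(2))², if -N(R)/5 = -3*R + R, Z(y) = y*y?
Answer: 1600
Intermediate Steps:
Z(y) = y²
N(R) = 10*R (N(R) = -5*(-3*R + R) = -(-10)*R = 10*R)
N(Z(2))² = (10*2²)² = (10*4)² = 40² = 1600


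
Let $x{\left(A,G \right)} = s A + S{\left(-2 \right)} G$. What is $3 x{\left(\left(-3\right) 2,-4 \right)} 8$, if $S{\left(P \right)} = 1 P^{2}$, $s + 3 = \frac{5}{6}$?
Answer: $-72$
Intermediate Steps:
$s = - \frac{13}{6}$ ($s = -3 + \frac{5}{6} = - \frac{13}{6} \approx -2.1667$)
$S{\left(P \right)} = P^{2}$
$x{\left(A,G \right)} = 4 G - \frac{13 A}{6}$ ($x{\left(A,G \right)} = - \frac{13 A}{6} + \left(-2\right)^{2} G = - \frac{13 A}{6} + 4 G = 4 G - \frac{13 A}{6}$)
$3 x{\left(\left(-3\right) 2,-4 \right)} 8 = 3 \left(4 \left(-4\right) - \frac{13 \left(\left(-3\right) 2\right)}{6}\right) 8 = 3 \left(-16 - -13\right) 8 = 3 \left(-16 + 13\right) 8 = 3 \left(-3\right) 8 = \left(-9\right) 8 = -72$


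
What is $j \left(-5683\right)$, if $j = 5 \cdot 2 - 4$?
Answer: $-34098$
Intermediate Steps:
$j = 6$ ($j = 10 - 4 = 6$)
$j \left(-5683\right) = 6 \left(-5683\right) = -34098$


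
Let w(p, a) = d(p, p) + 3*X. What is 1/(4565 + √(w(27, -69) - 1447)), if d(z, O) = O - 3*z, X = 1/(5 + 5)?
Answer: 45650/208407257 - I*√150070/208407257 ≈ 0.00021904 - 1.8588e-6*I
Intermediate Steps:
X = ⅒ (X = 1/10 = ⅒ ≈ 0.10000)
w(p, a) = 3/10 - 2*p (w(p, a) = (p - 3*p) + 3*(⅒) = -2*p + 3/10 = 3/10 - 2*p)
1/(4565 + √(w(27, -69) - 1447)) = 1/(4565 + √((3/10 - 2*27) - 1447)) = 1/(4565 + √((3/10 - 54) - 1447)) = 1/(4565 + √(-537/10 - 1447)) = 1/(4565 + √(-15007/10)) = 1/(4565 + I*√150070/10)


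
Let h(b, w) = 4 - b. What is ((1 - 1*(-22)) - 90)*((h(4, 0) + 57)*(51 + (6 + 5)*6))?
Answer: -446823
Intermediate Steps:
((1 - 1*(-22)) - 90)*((h(4, 0) + 57)*(51 + (6 + 5)*6)) = ((1 - 1*(-22)) - 90)*(((4 - 1*4) + 57)*(51 + (6 + 5)*6)) = ((1 + 22) - 90)*(((4 - 4) + 57)*(51 + 11*6)) = (23 - 90)*((0 + 57)*(51 + 66)) = -3819*117 = -67*6669 = -446823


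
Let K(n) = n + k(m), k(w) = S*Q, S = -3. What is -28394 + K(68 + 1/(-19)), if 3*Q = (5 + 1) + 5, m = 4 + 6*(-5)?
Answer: -538404/19 ≈ -28337.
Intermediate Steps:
m = -26 (m = 4 - 30 = -26)
Q = 11/3 (Q = ((5 + 1) + 5)/3 = (6 + 5)/3 = (⅓)*11 = 11/3 ≈ 3.6667)
k(w) = -11 (k(w) = -3*11/3 = -11)
K(n) = -11 + n (K(n) = n - 11 = -11 + n)
-28394 + K(68 + 1/(-19)) = -28394 + (-11 + (68 + 1/(-19))) = -28394 + (-11 + (68 - 1/19)) = -28394 + (-11 + 1291/19) = -28394 + 1082/19 = -538404/19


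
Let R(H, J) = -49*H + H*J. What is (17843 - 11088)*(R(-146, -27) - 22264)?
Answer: -75439840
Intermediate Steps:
(17843 - 11088)*(R(-146, -27) - 22264) = (17843 - 11088)*(-146*(-49 - 27) - 22264) = 6755*(-146*(-76) - 22264) = 6755*(11096 - 22264) = 6755*(-11168) = -75439840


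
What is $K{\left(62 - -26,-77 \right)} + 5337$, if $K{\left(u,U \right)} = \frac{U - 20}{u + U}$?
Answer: $\frac{58610}{11} \approx 5328.2$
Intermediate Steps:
$K{\left(u,U \right)} = \frac{-20 + U}{U + u}$
$K{\left(62 - -26,-77 \right)} + 5337 = \frac{-20 - 77}{-77 + \left(62 - -26\right)} + 5337 = \frac{1}{-77 + \left(62 + 26\right)} \left(-97\right) + 5337 = \frac{1}{-77 + 88} \left(-97\right) + 5337 = \frac{1}{11} \left(-97\right) + 5337 = - \frac{97}{11} + 5337 = \frac{58610}{11}$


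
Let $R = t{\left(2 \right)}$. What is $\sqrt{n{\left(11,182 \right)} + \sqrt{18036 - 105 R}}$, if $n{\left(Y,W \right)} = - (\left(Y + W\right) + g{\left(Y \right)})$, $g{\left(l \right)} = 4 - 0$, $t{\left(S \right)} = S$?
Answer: $\sqrt{-197 + \sqrt{17826}} \approx 7.9678 i$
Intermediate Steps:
$g{\left(l \right)} = 4$ ($g{\left(l \right)} = 4 + 0 = 4$)
$R = 2$
$n{\left(Y,W \right)} = -4 - W - Y$ ($n{\left(Y,W \right)} = - (\left(Y + W\right) + 4) = - (\left(W + Y\right) + 4) = - (4 + W + Y) = -4 - W - Y$)
$\sqrt{n{\left(11,182 \right)} + \sqrt{18036 - 105 R}} = \sqrt{\left(-4 - 182 - 11\right) + \sqrt{18036 - 210}} = \sqrt{-197 + \sqrt{17826}}$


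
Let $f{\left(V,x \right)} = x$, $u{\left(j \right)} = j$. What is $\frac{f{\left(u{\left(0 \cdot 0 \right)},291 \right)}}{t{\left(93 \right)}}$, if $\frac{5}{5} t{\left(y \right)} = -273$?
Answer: $- \frac{97}{91} \approx -1.0659$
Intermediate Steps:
$t{\left(y \right)} = -273$
$\frac{f{\left(u{\left(0 \cdot 0 \right)},291 \right)}}{t{\left(93 \right)}} = \frac{291}{-273} = 291 \left(- \frac{1}{273}\right) = - \frac{97}{91}$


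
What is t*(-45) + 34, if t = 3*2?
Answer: -236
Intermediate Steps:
t = 6
t*(-45) + 34 = 6*(-45) + 34 = -270 + 34 = -236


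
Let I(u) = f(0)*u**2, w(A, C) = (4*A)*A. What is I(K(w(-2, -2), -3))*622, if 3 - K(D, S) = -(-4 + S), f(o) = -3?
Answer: -29856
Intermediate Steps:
w(A, C) = 4*A**2
K(D, S) = -1 + S (K(D, S) = 3 - (-1)*(-4 + S) = 3 - (4 - S) = 3 + (-4 + S) = -1 + S)
I(u) = -3*u**2
I(K(w(-2, -2), -3))*622 = -3*(-1 - 3)**2*622 = -3*(-4)**2*622 = -3*16*622 = -48*622 = -29856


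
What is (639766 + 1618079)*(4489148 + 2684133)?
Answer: 16196156639445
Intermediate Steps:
(639766 + 1618079)*(4489148 + 2684133) = 2257845*7173281 = 16196156639445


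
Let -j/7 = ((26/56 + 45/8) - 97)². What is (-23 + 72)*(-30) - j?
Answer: 25259721/448 ≈ 56383.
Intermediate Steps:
j = -25918281/448 (j = -7*((26/56 + 45/8) - 97)² = -7*((26*(1/56) + 45*(⅛)) - 97)² = -7*((13/28 + 45/8) - 97)² = -7*(341/56 - 97)² = -7*(-5091/56)² = -7*25918281/3136 = -25918281/448 ≈ -57853.)
(-23 + 72)*(-30) - j = (-23 + 72)*(-30) - 1*(-25918281/448) = 49*(-30) + 25918281/448 = -1470 + 25918281/448 = 25259721/448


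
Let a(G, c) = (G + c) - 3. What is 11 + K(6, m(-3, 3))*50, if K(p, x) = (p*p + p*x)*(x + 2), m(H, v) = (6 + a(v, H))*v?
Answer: 49511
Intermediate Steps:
a(G, c) = -3 + G + c
m(H, v) = v*(3 + H + v) (m(H, v) = (6 + (-3 + v + H))*v = (6 + (-3 + H + v))*v = (3 + H + v)*v = v*(3 + H + v))
K(p, x) = (2 + x)*(p² + p*x) (K(p, x) = (p² + p*x)*(2 + x) = (2 + x)*(p² + p*x))
11 + K(6, m(-3, 3))*50 = 11 + (6*((3*(3 - 3 + 3))² + 2*6 + 2*(3*(3 - 3 + 3)) + 6*(3*(3 - 3 + 3))))*50 = 11 + (6*((3*3)² + 12 + 2*(3*3) + 6*(3*3)))*50 = 11 + (6*(9² + 12 + 2*9 + 6*9))*50 = 11 + (6*(81 + 12 + 18 + 54))*50 = 11 + (6*165)*50 = 11 + 990*50 = 11 + 49500 = 49511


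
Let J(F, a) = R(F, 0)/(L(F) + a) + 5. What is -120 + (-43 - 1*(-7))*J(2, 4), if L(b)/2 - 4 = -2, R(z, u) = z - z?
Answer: -300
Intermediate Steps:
R(z, u) = 0
L(b) = 4 (L(b) = 8 + 2*(-2) = 8 - 4 = 4)
J(F, a) = 5 (J(F, a) = 0/(4 + a) + 5 = 0 + 5 = 5)
-120 + (-43 - 1*(-7))*J(2, 4) = -120 + (-43 - 1*(-7))*5 = -120 + (-43 + 7)*5 = -120 - 36*5 = -120 - 180 = -300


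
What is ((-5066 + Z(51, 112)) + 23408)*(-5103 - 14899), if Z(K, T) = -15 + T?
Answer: -368816878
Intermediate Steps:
((-5066 + Z(51, 112)) + 23408)*(-5103 - 14899) = ((-5066 + (-15 + 112)) + 23408)*(-5103 - 14899) = ((-5066 + 97) + 23408)*(-20002) = (-4969 + 23408)*(-20002) = 18439*(-20002) = -368816878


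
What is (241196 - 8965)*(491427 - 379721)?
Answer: 25941596086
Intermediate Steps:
(241196 - 8965)*(491427 - 379721) = 232231*111706 = 25941596086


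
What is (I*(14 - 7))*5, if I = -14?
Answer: -490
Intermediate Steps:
(I*(14 - 7))*5 = -14*(14 - 7)*5 = -14*7*5 = -98*5 = -490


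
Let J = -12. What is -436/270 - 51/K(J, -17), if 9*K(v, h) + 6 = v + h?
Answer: 10867/945 ≈ 11.499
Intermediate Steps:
K(v, h) = -2/3 + h/9 + v/9 (K(v, h) = -2/3 + (v + h)/9 = -2/3 + (h + v)/9 = -2/3 + (h/9 + v/9) = -2/3 + h/9 + v/9)
-436/270 - 51/K(J, -17) = -436/270 - 51/(-2/3 + (1/9)*(-17) + (1/9)*(-12)) = -436*1/270 - 51/(-2/3 - 17/9 - 4/3) = -218/135 - 51/(-35/9) = -218/135 - 51*(-9/35) = -218/135 + 459/35 = 10867/945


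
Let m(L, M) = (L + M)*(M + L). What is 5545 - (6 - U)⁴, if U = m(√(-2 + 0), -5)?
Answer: 228824 + 60520*I*√2 ≈ 2.2882e+5 + 85588.0*I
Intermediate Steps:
m(L, M) = (L + M)² (m(L, M) = (L + M)*(L + M) = (L + M)²)
U = (-5 + I*√2)² (U = (√(-2 + 0) - 5)² = (√(-2) - 5)² = (I*√2 - 5)² = (-5 + I*√2)² ≈ 23.0 - 14.142*I)
5545 - (6 - U)⁴ = 5545 - (6 - (5 - I*√2)²)⁴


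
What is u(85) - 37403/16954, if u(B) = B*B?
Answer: 122455247/16954 ≈ 7222.8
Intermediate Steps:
u(B) = B**2
u(85) - 37403/16954 = 85**2 - 37403/16954 = 7225 - 37403*1/16954 = 7225 - 37403/16954 = 122455247/16954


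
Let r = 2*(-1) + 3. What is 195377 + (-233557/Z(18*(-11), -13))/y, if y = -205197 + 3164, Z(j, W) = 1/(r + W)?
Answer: 39469798757/202033 ≈ 1.9536e+5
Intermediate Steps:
r = 1 (r = -2 + 3 = 1)
Z(j, W) = 1/(1 + W)
y = -202033
195377 + (-233557/Z(18*(-11), -13))/y = 195377 - 233557/(1/(1 - 13))/(-202033) = 195377 - 233557/(1/(-12))*(-1/202033) = 195377 - 233557/(-1/12)*(-1/202033) = 195377 - 233557*(-12)*(-1/202033) = 195377 + 2802684*(-1/202033) = 195377 - 2802684/202033 = 39469798757/202033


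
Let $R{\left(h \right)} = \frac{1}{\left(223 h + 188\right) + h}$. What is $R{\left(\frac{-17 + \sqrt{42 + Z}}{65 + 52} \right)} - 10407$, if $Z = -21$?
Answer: $- \frac{857925614685}{82437412} - \frac{1638 \sqrt{21}}{20609353} \approx -10407.0$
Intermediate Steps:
$R{\left(h \right)} = \frac{1}{188 + 224 h}$ ($R{\left(h \right)} = \frac{1}{\left(188 + 223 h\right) + h} = \frac{1}{188 + 224 h}$)
$R{\left(\frac{-17 + \sqrt{42 + Z}}{65 + 52} \right)} - 10407 = \frac{1}{4 \left(47 + 56 \frac{-17 + \sqrt{42 - 21}}{65 + 52}\right)} - 10407 = \frac{1}{4 \left(47 + 56 \frac{-17 + \sqrt{21}}{117}\right)} - 10407 = \frac{1}{4 \left(47 + 56 \left(-17 + \sqrt{21}\right) \frac{1}{117}\right)} - 10407 = \frac{1}{4 \left(47 + 56 \left(- \frac{17}{117} + \frac{\sqrt{21}}{117}\right)\right)} - 10407 = \frac{1}{4 \left(47 - \left(\frac{952}{117} - \frac{56 \sqrt{21}}{117}\right)\right)} - 10407 = \frac{1}{4 \left(\frac{4547}{117} + \frac{56 \sqrt{21}}{117}\right)} - 10407 = -10407 + \frac{1}{4 \left(\frac{4547}{117} + \frac{56 \sqrt{21}}{117}\right)}$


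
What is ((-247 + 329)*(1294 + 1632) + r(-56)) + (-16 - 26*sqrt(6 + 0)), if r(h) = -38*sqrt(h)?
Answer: 239916 - 26*sqrt(6) - 76*I*sqrt(14) ≈ 2.3985e+5 - 284.37*I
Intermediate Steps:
((-247 + 329)*(1294 + 1632) + r(-56)) + (-16 - 26*sqrt(6 + 0)) = ((-247 + 329)*(1294 + 1632) - 76*I*sqrt(14)) + (-16 - 26*sqrt(6 + 0)) = (82*2926 - 76*I*sqrt(14)) + (-16 - 26*sqrt(6)) = (239932 - 76*I*sqrt(14)) + (-16 - 26*sqrt(6)) = 239916 - 26*sqrt(6) - 76*I*sqrt(14)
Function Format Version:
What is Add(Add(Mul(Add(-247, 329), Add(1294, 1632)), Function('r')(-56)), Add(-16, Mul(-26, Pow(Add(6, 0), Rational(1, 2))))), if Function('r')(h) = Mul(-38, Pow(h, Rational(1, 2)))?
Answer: Add(239916, Mul(-26, Pow(6, Rational(1, 2))), Mul(-76, I, Pow(14, Rational(1, 2)))) ≈ Add(2.3985e+5, Mul(-284.37, I))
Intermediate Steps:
Add(Add(Mul(Add(-247, 329), Add(1294, 1632)), Function('r')(-56)), Add(-16, Mul(-26, Pow(Add(6, 0), Rational(1, 2))))) = Add(Add(Mul(Add(-247, 329), Add(1294, 1632)), Mul(-38, Pow(-56, Rational(1, 2)))), Add(-16, Mul(-26, Pow(Add(6, 0), Rational(1, 2))))) = Add(Add(Mul(82, 2926), Mul(-38, Mul(2, I, Pow(14, Rational(1, 2))))), Add(-16, Mul(-26, Pow(6, Rational(1, 2))))) = Add(Add(239932, Mul(-76, I, Pow(14, Rational(1, 2)))), Add(-16, Mul(-26, Pow(6, Rational(1, 2))))) = Add(239916, Mul(-26, Pow(6, Rational(1, 2))), Mul(-76, I, Pow(14, Rational(1, 2))))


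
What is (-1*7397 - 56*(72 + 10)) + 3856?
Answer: -8133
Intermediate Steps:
(-1*7397 - 56*(72 + 10)) + 3856 = (-7397 - 56*82) + 3856 = (-7397 - 4592) + 3856 = -11989 + 3856 = -8133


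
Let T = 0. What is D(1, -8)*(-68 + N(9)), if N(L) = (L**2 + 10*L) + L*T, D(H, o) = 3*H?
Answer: 309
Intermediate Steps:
N(L) = L**2 + 10*L (N(L) = (L**2 + 10*L) + L*0 = (L**2 + 10*L) + 0 = L**2 + 10*L)
D(1, -8)*(-68 + N(9)) = (3*1)*(-68 + 9*(10 + 9)) = 3*(-68 + 9*19) = 3*(-68 + 171) = 3*103 = 309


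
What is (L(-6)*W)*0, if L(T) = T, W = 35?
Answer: 0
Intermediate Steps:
(L(-6)*W)*0 = -6*35*0 = -210*0 = 0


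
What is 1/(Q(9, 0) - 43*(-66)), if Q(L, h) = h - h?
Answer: 1/2838 ≈ 0.00035236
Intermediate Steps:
Q(L, h) = 0
1/(Q(9, 0) - 43*(-66)) = 1/(0 - 43*(-66)) = 1/(0 + 2838) = 1/2838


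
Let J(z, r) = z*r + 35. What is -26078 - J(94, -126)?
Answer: -14269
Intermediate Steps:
J(z, r) = 35 + r*z (J(z, r) = r*z + 35 = 35 + r*z)
-26078 - J(94, -126) = -26078 - (35 - 126*94) = -26078 - (35 - 11844) = -26078 - 1*(-11809) = -26078 + 11809 = -14269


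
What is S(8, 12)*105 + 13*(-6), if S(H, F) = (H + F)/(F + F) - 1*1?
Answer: -191/2 ≈ -95.500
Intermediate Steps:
S(H, F) = -1 + (F + H)/(2*F) (S(H, F) = (F + H)/((2*F)) - 1 = (F + H)*(1/(2*F)) - 1 = (F + H)/(2*F) - 1 = -1 + (F + H)/(2*F))
S(8, 12)*105 + 13*(-6) = ((½)*(8 - 1*12)/12)*105 + 13*(-6) = ((½)*(1/12)*(8 - 12))*105 - 78 = ((½)*(1/12)*(-4))*105 - 78 = -⅙*105 - 78 = -35/2 - 78 = -191/2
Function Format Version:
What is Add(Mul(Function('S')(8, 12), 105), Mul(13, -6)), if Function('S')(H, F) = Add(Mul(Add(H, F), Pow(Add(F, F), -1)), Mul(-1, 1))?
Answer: Rational(-191, 2) ≈ -95.500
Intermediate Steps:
Function('S')(H, F) = Add(-1, Mul(Rational(1, 2), Pow(F, -1), Add(F, H))) (Function('S')(H, F) = Add(Mul(Add(F, H), Pow(Mul(2, F), -1)), -1) = Add(Mul(Add(F, H), Mul(Rational(1, 2), Pow(F, -1))), -1) = Add(Mul(Rational(1, 2), Pow(F, -1), Add(F, H)), -1) = Add(-1, Mul(Rational(1, 2), Pow(F, -1), Add(F, H))))
Add(Mul(Function('S')(8, 12), 105), Mul(13, -6)) = Add(Mul(Mul(Rational(1, 2), Pow(12, -1), Add(8, Mul(-1, 12))), 105), Mul(13, -6)) = Add(Mul(Mul(Rational(1, 2), Rational(1, 12), Add(8, -12)), 105), -78) = Add(Mul(Mul(Rational(1, 2), Rational(1, 12), -4), 105), -78) = Add(Mul(Rational(-1, 6), 105), -78) = Add(Rational(-35, 2), -78) = Rational(-191, 2)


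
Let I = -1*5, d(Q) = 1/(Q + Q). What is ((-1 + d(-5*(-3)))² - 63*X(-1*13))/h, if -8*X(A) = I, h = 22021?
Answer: -69193/39637800 ≈ -0.0017456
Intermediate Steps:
d(Q) = 1/(2*Q)
I = -5
X(A) = 5/8 (X(A) = -⅛*(-5) = 5/8)
((-1 + d(-5*(-3)))² - 63*X(-1*13))/h = ((-1 + 1/(2*((-5*(-3)))))² - 63*5/8)/22021 = ((-1 + (½)/15)² - 315/8)*(1/22021) = ((-1 + (½)*(1/15))² - 315/8)*(1/22021) = ((-1 + 1/30)² - 315/8)*(1/22021) = ((-29/30)² - 315/8)*(1/22021) = (841/900 - 315/8)*(1/22021) = -69193/1800*1/22021 = -69193/39637800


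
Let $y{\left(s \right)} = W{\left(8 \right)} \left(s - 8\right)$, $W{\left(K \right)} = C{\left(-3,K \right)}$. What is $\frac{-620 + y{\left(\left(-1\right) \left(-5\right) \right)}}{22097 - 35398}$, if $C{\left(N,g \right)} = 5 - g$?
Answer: $\frac{13}{283} \approx 0.045936$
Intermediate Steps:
$W{\left(K \right)} = 5 - K$
$y{\left(s \right)} = 24 - 3 s$ ($y{\left(s \right)} = \left(5 - 8\right) \left(s - 8\right) = \left(5 - 8\right) \left(-8 + s\right) = - 3 \left(-8 + s\right) = 24 - 3 s$)
$\frac{-620 + y{\left(\left(-1\right) \left(-5\right) \right)}}{22097 - 35398} = \frac{-620 + \left(24 - 3 \left(\left(-1\right) \left(-5\right)\right)\right)}{22097 - 35398} = \frac{-620 + \left(24 - 15\right)}{-13301} = \left(-620 + \left(24 - 15\right)\right) \left(- \frac{1}{13301}\right) = \left(-620 + 9\right) \left(- \frac{1}{13301}\right) = \left(-611\right) \left(- \frac{1}{13301}\right) = \frac{13}{283}$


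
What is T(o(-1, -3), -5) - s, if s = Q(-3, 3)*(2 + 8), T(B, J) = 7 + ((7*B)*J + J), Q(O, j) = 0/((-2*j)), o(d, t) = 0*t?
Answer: 2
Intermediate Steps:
o(d, t) = 0
Q(O, j) = 0 (Q(O, j) = 0*(-1/(2*j)) = 0)
T(B, J) = 7 + J + 7*B*J (T(B, J) = 7 + (7*B*J + J) = 7 + (J + 7*B*J) = 7 + J + 7*B*J)
s = 0 (s = 0*(2 + 8) = 0*10 = 0)
T(o(-1, -3), -5) - s = (7 - 5 + 7*0*(-5)) - 1*0 = (7 - 5 + 0) + 0 = 2 + 0 = 2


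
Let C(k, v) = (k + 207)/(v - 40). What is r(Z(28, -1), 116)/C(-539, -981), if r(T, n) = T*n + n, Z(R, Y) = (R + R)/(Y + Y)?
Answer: -799443/83 ≈ -9631.8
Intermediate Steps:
Z(R, Y) = R/Y (Z(R, Y) = (2*R)/((2*Y)) = (2*R)*(1/(2*Y)) = R/Y)
C(k, v) = (207 + k)/(-40 + v)
r(T, n) = n + T*n
r(Z(28, -1), 116)/C(-539, -981) = (116*(1 + 28/(-1)))/(((207 - 539)/(-40 - 981))) = (116*(1 + 28*(-1)))/((-332/(-1021))) = (116*(1 - 28))/((-1/1021*(-332))) = (116*(-27))/(332/1021) = -3132*1021/332 = -799443/83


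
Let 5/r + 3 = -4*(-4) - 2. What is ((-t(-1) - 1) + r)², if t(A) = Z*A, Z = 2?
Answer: 256/121 ≈ 2.1157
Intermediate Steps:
t(A) = 2*A
r = 5/11 (r = 5/(-3 + (-4*(-4) - 2)) = 5/(-3 + (16 - 2)) = 5/(-3 + 14) = 5/11 ≈ 0.45455)
((-t(-1) - 1) + r)² = ((-2*(-1) - 1) + 5/11)² = ((-1*(-2) - 1) + 5/11)² = ((2 - 1) + 5/11)² = (1 + 5/11)² = (16/11)² = 256/121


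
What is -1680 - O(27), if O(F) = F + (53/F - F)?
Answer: -45413/27 ≈ -1682.0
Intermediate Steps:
O(F) = 53/F (O(F) = F + (-F + 53/F) = 53/F)
-1680 - O(27) = -1680 - 53/27 = -45413/27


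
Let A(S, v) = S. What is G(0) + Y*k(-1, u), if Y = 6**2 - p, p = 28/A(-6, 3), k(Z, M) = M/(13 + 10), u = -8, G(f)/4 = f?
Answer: -976/69 ≈ -14.145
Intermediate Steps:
G(f) = 4*f
k(Z, M) = M/23
p = -14/3 (p = 28/(-6) = 28*(-1/6) = -14/3 ≈ -4.6667)
Y = 122/3 (Y = 6**2 - 1*(-14/3) = 36 + 14/3 = 122/3 ≈ 40.667)
G(0) + Y*k(-1, u) = 4*0 + 122*((1/23)*(-8))/3 = 0 + (122/3)*(-8/23) = 0 - 976/69 = -976/69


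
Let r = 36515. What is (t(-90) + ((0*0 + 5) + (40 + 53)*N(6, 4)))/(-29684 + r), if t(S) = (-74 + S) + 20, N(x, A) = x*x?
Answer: 3209/6831 ≈ 0.46977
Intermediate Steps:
N(x, A) = x²
t(S) = -54 + S
(t(-90) + ((0*0 + 5) + (40 + 53)*N(6, 4)))/(-29684 + r) = ((-54 - 90) + ((0*0 + 5) + (40 + 53)*6²))/(-29684 + 36515) = (-144 + ((0 + 5) + 93*36))/6831 = (-144 + (5 + 3348))*(1/6831) = (-144 + 3353)*(1/6831) = 3209*(1/6831) = 3209/6831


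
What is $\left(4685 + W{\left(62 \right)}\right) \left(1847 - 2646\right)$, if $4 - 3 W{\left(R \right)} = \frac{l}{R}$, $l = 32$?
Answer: $- \frac{116071529}{31} \approx -3.7442 \cdot 10^{6}$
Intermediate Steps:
$W{\left(R \right)} = \frac{4}{3} - \frac{32}{3 R}$ ($W{\left(R \right)} = \frac{4}{3} - \frac{32 \frac{1}{R}}{3} = \frac{4}{3} - \frac{32}{3 R}$)
$\left(4685 + W{\left(62 \right)}\right) \left(1847 - 2646\right) = \left(4685 + \frac{4 \left(-8 + 62\right)}{3 \cdot 62}\right) \left(1847 - 2646\right) = \left(4685 + \frac{4}{3} \cdot \frac{1}{62} \cdot 54\right) \left(-799\right) = \left(4685 + \frac{36}{31}\right) \left(-799\right) = \frac{145271}{31} \left(-799\right) = - \frac{116071529}{31}$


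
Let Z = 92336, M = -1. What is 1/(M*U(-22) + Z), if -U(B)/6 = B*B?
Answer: 1/95240 ≈ 1.0500e-5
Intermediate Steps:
U(B) = -6*B² (U(B) = -6*B*B = -6*B²)
1/(M*U(-22) + Z) = 1/(-(-6)*(-22)² + 92336) = 1/(-(-6)*484 + 92336) = 1/(-1*(-2904) + 92336) = 1/(2904 + 92336) = 1/95240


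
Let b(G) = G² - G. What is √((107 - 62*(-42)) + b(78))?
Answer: √8717 ≈ 93.365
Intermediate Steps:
√((107 - 62*(-42)) + b(78)) = √((107 - 62*(-42)) + 78*(-1 + 78)) = √((107 + 2604) + 78*77) = √(2711 + 6006) = √8717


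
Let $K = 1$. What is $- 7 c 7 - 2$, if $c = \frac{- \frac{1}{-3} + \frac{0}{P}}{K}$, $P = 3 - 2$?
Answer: $- \frac{55}{3} \approx -18.333$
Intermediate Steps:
$P = 1$
$c = \frac{1}{3}$ ($c = \frac{- \frac{1}{-3} + \frac{0}{1}}{1} = \left(\left(-1\right) \left(- \frac{1}{3}\right) + 0 \cdot 1\right) 1 = \left(\frac{1}{3} + 0\right) 1 = \frac{1}{3} \cdot 1 = \frac{1}{3} \approx 0.33333$)
$- 7 c 7 - 2 = \left(-7\right) \frac{1}{3} \cdot 7 - 2 = \left(- \frac{7}{3}\right) 7 - 2 = - \frac{49}{3} - 2 = - \frac{55}{3}$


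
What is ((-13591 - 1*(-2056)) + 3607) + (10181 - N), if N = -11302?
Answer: 13555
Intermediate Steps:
((-13591 - 1*(-2056)) + 3607) + (10181 - N) = ((-13591 - 1*(-2056)) + 3607) + (10181 - 1*(-11302)) = ((-13591 + 2056) + 3607) + (10181 + 11302) = (-11535 + 3607) + 21483 = -7928 + 21483 = 13555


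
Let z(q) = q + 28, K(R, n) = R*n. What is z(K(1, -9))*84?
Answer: 1596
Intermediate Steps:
z(q) = 28 + q
z(K(1, -9))*84 = (28 + 1*(-9))*84 = (28 - 9)*84 = 19*84 = 1596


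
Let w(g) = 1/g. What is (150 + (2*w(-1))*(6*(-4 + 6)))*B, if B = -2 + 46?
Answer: 5544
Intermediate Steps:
B = 44
(150 + (2*w(-1))*(6*(-4 + 6)))*B = (150 + (2/(-1))*(6*(-4 + 6)))*44 = (150 + (2*(-1))*(6*2))*44 = (150 - 2*12)*44 = (150 - 24)*44 = 126*44 = 5544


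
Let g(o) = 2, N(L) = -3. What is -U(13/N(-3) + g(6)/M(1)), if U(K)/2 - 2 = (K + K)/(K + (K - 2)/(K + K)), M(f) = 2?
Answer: -176/19 ≈ -9.2632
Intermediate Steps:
U(K) = 4 + 4*K/(K + (-2 + K)/(2*K)) (U(K) = 4 + 2*((K + K)/(K + (K - 2)/(K + K))) = 4 + 2*((2*K)/(K + (-2 + K)/((2*K)))) = 4 + 2*((2*K)/(K + (-2 + K)*(1/(2*K)))) = 4 + 2*((2*K)/(K + (-2 + K)/(2*K))) = 4 + 2*(2*K/(K + (-2 + K)/(2*K))) = 4 + 4*K/(K + (-2 + K)/(2*K)))
-U(13/N(-3) + g(6)/M(1)) = -4*(-2 + (13/(-3) + 2/2) + 4*(13/(-3) + 2/2)²)/(-2 + (13/(-3) + 2/2) + 2*(13/(-3) + 2/2)²) = -4*(-2 + (13*(-⅓) + 2*(½)) + 4*(13*(-⅓) + 2*(½))²)/(-2 + (13*(-⅓) + 2*(½)) + 2*(13*(-⅓) + 2*(½))²) = -4*(-2 + (-13/3 + 1) + 4*(-13/3 + 1)²)/(-2 + (-13/3 + 1) + 2*(-13/3 + 1)²) = -4*(-2 - 10/3 + 4*(-10/3)²)/(-2 - 10/3 + 2*(-10/3)²) = -4*(-2 - 10/3 + 4*(100/9))/(-2 - 10/3 + 2*(100/9)) = -4*(-2 - 10/3 + 400/9)/(-2 - 10/3 + 200/9) = -4*352/(152/9*9) = -4*9*352/(152*9) = -1*176/19 = -176/19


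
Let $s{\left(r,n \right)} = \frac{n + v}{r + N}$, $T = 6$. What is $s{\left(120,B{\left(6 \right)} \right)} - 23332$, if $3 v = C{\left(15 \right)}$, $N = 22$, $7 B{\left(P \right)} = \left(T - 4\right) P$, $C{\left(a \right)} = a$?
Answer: $- \frac{23191961}{994} \approx -23332.0$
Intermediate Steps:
$B{\left(P \right)} = \frac{2 P}{7}$ ($B{\left(P \right)} = \frac{\left(6 - 4\right) P}{7} = \frac{2 P}{7}$)
$v = 5$ ($v = \frac{1}{3} \cdot 15 = 5$)
$s{\left(r,n \right)} = \frac{5 + n}{22 + r}$ ($s{\left(r,n \right)} = \frac{n + 5}{r + 22} = \frac{5 + n}{22 + r}$)
$s{\left(120,B{\left(6 \right)} \right)} - 23332 = \frac{5 + \frac{2}{7} \cdot 6}{22 + 120} - 23332 = \frac{5 + \frac{12}{7}}{142} - 23332 = \frac{1}{142} \cdot \frac{47}{7} - 23332 = \frac{47}{994} - 23332 = - \frac{23191961}{994}$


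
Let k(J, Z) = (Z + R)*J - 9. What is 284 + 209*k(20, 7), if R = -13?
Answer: -26677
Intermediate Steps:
k(J, Z) = -9 + J*(-13 + Z) (k(J, Z) = (Z - 13)*J - 9 = (-13 + Z)*J - 9 = J*(-13 + Z) - 9 = -9 + J*(-13 + Z))
284 + 209*k(20, 7) = 284 + 209*(-9 - 13*20 + 20*7) = 284 + 209*(-9 - 260 + 140) = 284 + 209*(-129) = 284 - 26961 = -26677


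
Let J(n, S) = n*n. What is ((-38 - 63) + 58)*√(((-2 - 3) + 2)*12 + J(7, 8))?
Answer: -43*√13 ≈ -155.04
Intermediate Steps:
J(n, S) = n²
((-38 - 63) + 58)*√(((-2 - 3) + 2)*12 + J(7, 8)) = ((-38 - 63) + 58)*√(((-2 - 3) + 2)*12 + 7²) = (-101 + 58)*√((-5 + 2)*12 + 49) = -43*√(-3*12 + 49) = -43*√(-36 + 49) = -43*√13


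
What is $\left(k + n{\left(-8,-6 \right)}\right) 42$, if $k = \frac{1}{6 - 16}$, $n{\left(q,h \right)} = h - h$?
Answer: $- \frac{21}{5} \approx -4.2$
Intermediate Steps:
$n{\left(q,h \right)} = 0$
$k = - \frac{1}{10}$ ($k = \frac{1}{-10} = - \frac{1}{10} \approx -0.1$)
$\left(k + n{\left(-8,-6 \right)}\right) 42 = \left(- \frac{1}{10} + 0\right) 42 = \left(- \frac{1}{10}\right) 42 = - \frac{21}{5}$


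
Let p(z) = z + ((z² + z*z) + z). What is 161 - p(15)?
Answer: -319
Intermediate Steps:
p(z) = 2*z + 2*z² (p(z) = z + ((z² + z²) + z) = z + (2*z² + z) = z + (z + 2*z²) = 2*z + 2*z²)
161 - p(15) = 161 - 2*15*(1 + 15) = 161 - 2*15*16 = 161 - 1*480 = 161 - 480 = -319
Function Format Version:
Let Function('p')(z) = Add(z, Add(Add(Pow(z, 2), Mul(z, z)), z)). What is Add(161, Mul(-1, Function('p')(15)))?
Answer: -319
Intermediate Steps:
Function('p')(z) = Add(Mul(2, z), Mul(2, Pow(z, 2))) (Function('p')(z) = Add(z, Add(Add(Pow(z, 2), Pow(z, 2)), z)) = Add(z, Add(Mul(2, Pow(z, 2)), z)) = Add(z, Add(z, Mul(2, Pow(z, 2)))) = Add(Mul(2, z), Mul(2, Pow(z, 2))))
Add(161, Mul(-1, Function('p')(15))) = Add(161, Mul(-1, Mul(2, 15, Add(1, 15)))) = Add(161, Mul(-1, Mul(2, 15, 16))) = Add(161, Mul(-1, 480)) = Add(161, -480) = -319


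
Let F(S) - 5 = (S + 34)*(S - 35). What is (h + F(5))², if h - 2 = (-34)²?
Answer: 49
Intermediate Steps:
F(S) = 5 + (-35 + S)*(34 + S) (F(S) = 5 + (S + 34)*(S - 35) = 5 + (34 + S)*(-35 + S) = 5 + (-35 + S)*(34 + S))
h = 1158 (h = 2 + (-34)² = 2 + 1156 = 1158)
(h + F(5))² = (1158 + (-1185 + 5² - 1*5))² = (1158 + (-1185 + 25 - 5))² = (1158 - 1165)² = (-7)² = 49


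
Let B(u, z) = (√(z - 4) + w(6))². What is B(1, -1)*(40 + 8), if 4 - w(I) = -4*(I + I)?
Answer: 129552 + 4992*I*√5 ≈ 1.2955e+5 + 11162.0*I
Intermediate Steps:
w(I) = 4 + 8*I (w(I) = 4 - (-4)*(I + I) = 4 - (-4)*2*I = 4 - (-8)*I = 4 + 8*I)
B(u, z) = (52 + √(-4 + z))² (B(u, z) = (√(z - 4) + (4 + 8*6))² = (√(-4 + z) + (4 + 48))² = (√(-4 + z) + 52)² = (52 + √(-4 + z))²)
B(1, -1)*(40 + 8) = (52 + √(-4 - 1))²*(40 + 8) = (52 + √(-5))²*48 = (52 + I*√5)²*48 = 48*(52 + I*√5)²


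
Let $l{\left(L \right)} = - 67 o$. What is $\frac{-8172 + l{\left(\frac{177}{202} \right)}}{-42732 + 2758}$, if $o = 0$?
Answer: $\frac{4086}{19987} \approx 0.20443$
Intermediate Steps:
$l{\left(L \right)} = 0$ ($l{\left(L \right)} = \left(-67\right) 0 = 0$)
$\frac{-8172 + l{\left(\frac{177}{202} \right)}}{-42732 + 2758} = \frac{-8172 + 0}{-42732 + 2758} = - \frac{8172}{-39974} = \left(-8172\right) \left(- \frac{1}{39974}\right) = \frac{4086}{19987}$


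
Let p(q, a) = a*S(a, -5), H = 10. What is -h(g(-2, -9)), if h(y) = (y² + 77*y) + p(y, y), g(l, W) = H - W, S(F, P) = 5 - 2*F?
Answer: -1197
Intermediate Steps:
p(q, a) = a*(5 - 2*a)
g(l, W) = 10 - W
h(y) = y² + 77*y + y*(5 - 2*y) (h(y) = (y² + 77*y) + y*(5 - 2*y) = y² + 77*y + y*(5 - 2*y))
-h(g(-2, -9)) = -(10 - 1*(-9))*(82 - (10 - 1*(-9))) = -(10 + 9)*(82 - (10 + 9)) = -19*(82 - 1*19) = -19*(82 - 19) = -19*63 = -1*1197 = -1197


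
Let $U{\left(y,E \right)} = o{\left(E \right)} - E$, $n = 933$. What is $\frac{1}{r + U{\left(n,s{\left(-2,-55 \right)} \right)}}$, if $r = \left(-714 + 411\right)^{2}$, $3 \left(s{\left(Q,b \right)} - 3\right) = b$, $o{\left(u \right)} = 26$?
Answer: $\frac{3}{275551} \approx 1.0887 \cdot 10^{-5}$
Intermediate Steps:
$s{\left(Q,b \right)} = 3 + \frac{b}{3}$
$U{\left(y,E \right)} = 26 - E$
$r = 91809$ ($r = \left(-303\right)^{2} = 91809$)
$\frac{1}{r + U{\left(n,s{\left(-2,-55 \right)} \right)}} = \frac{1}{91809 + \left(26 - \left(3 + \frac{1}{3} \left(-55\right)\right)\right)} = \frac{1}{91809 + \left(26 - \left(3 - \frac{55}{3}\right)\right)} = \frac{1}{91809 + \left(26 - - \frac{46}{3}\right)} = \frac{1}{91809 + \left(26 + \frac{46}{3}\right)} = \frac{1}{91809 + \frac{124}{3}} = \frac{1}{\frac{275551}{3}} = \frac{3}{275551}$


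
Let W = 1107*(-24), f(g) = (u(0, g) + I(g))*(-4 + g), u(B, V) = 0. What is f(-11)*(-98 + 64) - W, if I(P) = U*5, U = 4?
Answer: 36768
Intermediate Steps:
I(P) = 20 (I(P) = 4*5 = 20)
f(g) = -80 + 20*g (f(g) = (0 + 20)*(-4 + g) = 20*(-4 + g) = -80 + 20*g)
W = -26568
f(-11)*(-98 + 64) - W = (-80 + 20*(-11))*(-98 + 64) - 1*(-26568) = (-80 - 220)*(-34) + 26568 = -300*(-34) + 26568 = 10200 + 26568 = 36768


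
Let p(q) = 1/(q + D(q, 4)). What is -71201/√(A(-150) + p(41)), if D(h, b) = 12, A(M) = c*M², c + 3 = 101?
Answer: -71201*√6193845053/116865001 ≈ -47.949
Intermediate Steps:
c = 98 (c = -3 + 101 = 98)
A(M) = 98*M²
p(q) = 1/(12 + q) (p(q) = 1/(q + 12) = 1/(12 + q))
-71201/√(A(-150) + p(41)) = -71201/√(98*(-150)² + 1/(12 + 41)) = -71201/√(98*22500 + 1/53) = -71201/√(2205000 + 1/53) = -71201*√6193845053/116865001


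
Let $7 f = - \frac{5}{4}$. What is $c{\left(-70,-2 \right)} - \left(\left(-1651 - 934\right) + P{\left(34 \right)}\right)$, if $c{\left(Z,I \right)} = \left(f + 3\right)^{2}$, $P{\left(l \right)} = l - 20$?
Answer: $\frac{2021905}{784} \approx 2579.0$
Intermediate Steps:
$P{\left(l \right)} = -20 + l$ ($P{\left(l \right)} = l - 20 = -20 + l$)
$f = - \frac{5}{28}$ ($f = \frac{\left(-5\right) \frac{1}{4}}{7} = \frac{1}{7} \left(- \frac{5}{4}\right) = - \frac{5}{28} \approx -0.17857$)
$c{\left(Z,I \right)} = \frac{6241}{784}$ ($c{\left(Z,I \right)} = \left(- \frac{5}{28} + 3\right)^{2} = \left(\frac{79}{28}\right)^{2} = \frac{6241}{784}$)
$c{\left(-70,-2 \right)} - \left(\left(-1651 - 934\right) + P{\left(34 \right)}\right) = \frac{6241}{784} - \left(\left(-1651 - 934\right) + \left(-20 + 34\right)\right) = \frac{6241}{784} - \left(-2585 + 14\right) = \frac{6241}{784} - -2571 = \frac{6241}{784} + 2571 = \frac{2021905}{784}$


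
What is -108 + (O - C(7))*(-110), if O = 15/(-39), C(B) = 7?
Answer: 9156/13 ≈ 704.31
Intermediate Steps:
O = -5/13 (O = 15*(-1/39) = -5/13 ≈ -0.38462)
-108 + (O - C(7))*(-110) = -108 + (-5/13 - 1*7)*(-110) = -108 + (-5/13 - 7)*(-110) = -108 - 96/13*(-110) = -108 + 10560/13 = 9156/13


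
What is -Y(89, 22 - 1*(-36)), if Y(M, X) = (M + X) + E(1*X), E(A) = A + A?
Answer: -263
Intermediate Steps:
E(A) = 2*A
Y(M, X) = M + 3*X (Y(M, X) = (M + X) + 2*(1*X) = (M + X) + 2*X = M + 3*X)
-Y(89, 22 - 1*(-36)) = -(89 + 3*(22 - 1*(-36))) = -(89 + 3*(22 + 36)) = -(89 + 3*58) = -(89 + 174) = -1*263 = -263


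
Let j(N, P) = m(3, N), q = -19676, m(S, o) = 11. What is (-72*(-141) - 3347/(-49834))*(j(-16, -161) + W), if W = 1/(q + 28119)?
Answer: 23493319506255/210374231 ≈ 1.1167e+5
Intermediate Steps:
j(N, P) = 11
W = 1/8443 (W = 1/(-19676 + 28119) = 1/8443 ≈ 0.00011844)
(-72*(-141) - 3347/(-49834))*(j(-16, -161) + W) = (-72*(-141) - 3347/(-49834))*(11 + 1/8443) = (10152 - 3347*(-1/49834))*(92874/8443) = (10152 + 3347/49834)*(92874/8443) = (505918115/49834)*(92874/8443) = 23493319506255/210374231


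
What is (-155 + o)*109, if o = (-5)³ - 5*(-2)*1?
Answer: -29430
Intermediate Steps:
o = -115 (o = -125 + 10*1 = -125 + 10 = -115)
(-155 + o)*109 = (-155 - 115)*109 = -270*109 = -29430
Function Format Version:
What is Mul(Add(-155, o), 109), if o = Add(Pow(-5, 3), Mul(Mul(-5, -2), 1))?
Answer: -29430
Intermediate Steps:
o = -115 (o = Add(-125, Mul(10, 1)) = Add(-125, 10) = -115)
Mul(Add(-155, o), 109) = Mul(Add(-155, -115), 109) = Mul(-270, 109) = -29430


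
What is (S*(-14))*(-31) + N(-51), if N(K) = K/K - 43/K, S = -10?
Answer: -221246/51 ≈ -4338.2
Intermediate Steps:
N(K) = 1 - 43/K
(S*(-14))*(-31) + N(-51) = -10*(-14)*(-31) + (-43 - 51)/(-51) = 140*(-31) - 1/51*(-94) = -4340 + 94/51 = -221246/51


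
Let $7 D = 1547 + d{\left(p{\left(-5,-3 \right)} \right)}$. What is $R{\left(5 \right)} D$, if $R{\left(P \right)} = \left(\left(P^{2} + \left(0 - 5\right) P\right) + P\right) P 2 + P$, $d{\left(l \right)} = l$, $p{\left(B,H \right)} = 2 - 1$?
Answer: $\frac{85140}{7} \approx 12163.0$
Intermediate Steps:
$p{\left(B,H \right)} = 1$
$D = \frac{1548}{7}$ ($D = \frac{1547 + 1}{7} = \frac{1}{7} \cdot 1548 = \frac{1548}{7} \approx 221.14$)
$R{\left(P \right)} = P + 2 P \left(P^{2} - 4 P\right)$ ($R{\left(P \right)} = \left(\left(P^{2} + \left(0 - 5\right) P\right) + P\right) 2 P + P = \left(\left(P^{2} - 5 P\right) + P\right) 2 P + P = \left(P^{2} - 4 P\right) 2 P + P = 2 P \left(P^{2} - 4 P\right) + P = P + 2 P \left(P^{2} - 4 P\right)$)
$R{\left(5 \right)} D = 5 \left(1 - 40 + 2 \cdot 5^{2}\right) \frac{1548}{7} = 5 \left(1 - 40 + 2 \cdot 25\right) \frac{1548}{7} = 5 \left(1 - 40 + 50\right) \frac{1548}{7} = 5 \cdot 11 \cdot \frac{1548}{7} = 55 \cdot \frac{1548}{7} = \frac{85140}{7}$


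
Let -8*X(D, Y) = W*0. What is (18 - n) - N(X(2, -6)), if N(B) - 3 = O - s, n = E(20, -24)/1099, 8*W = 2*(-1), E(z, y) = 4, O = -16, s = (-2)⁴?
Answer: 51649/1099 ≈ 46.996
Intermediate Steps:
s = 16
W = -¼ (W = (2*(-1))/8 = (⅛)*(-2) = -¼ ≈ -0.25000)
n = 4/1099 ≈ 0.0036397
X(D, Y) = 0 (X(D, Y) = -(-1)*0/32 = -⅛*0 = 0)
N(B) = -29 (N(B) = 3 + (-16 - 1*16) = 3 + (-16 - 16) = 3 - 32 = -29)
(18 - n) - N(X(2, -6)) = (18 - 1*4/1099) - 1*(-29) = (18 - 4/1099) + 29 = 19778/1099 + 29 = 51649/1099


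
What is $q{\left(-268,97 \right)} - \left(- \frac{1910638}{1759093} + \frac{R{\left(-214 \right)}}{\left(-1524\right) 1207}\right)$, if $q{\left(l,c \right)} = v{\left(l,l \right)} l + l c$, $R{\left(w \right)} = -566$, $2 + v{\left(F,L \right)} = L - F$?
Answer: $- \frac{41189917165623547}{1617897641262} \approx -25459.0$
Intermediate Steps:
$v{\left(F,L \right)} = -2 + L - F$ ($v{\left(F,L \right)} = -2 - \left(F - L\right) = -2 + L - F$)
$q{\left(l,c \right)} = - 2 l + c l$ ($q{\left(l,c \right)} = \left(-2 + l - l\right) l + l c = - 2 l + c l$)
$q{\left(-268,97 \right)} - \left(- \frac{1910638}{1759093} + \frac{R{\left(-214 \right)}}{\left(-1524\right) 1207}\right) = - 268 \left(-2 + 97\right) - \left(- \frac{1910638}{1759093} - \frac{566}{\left(-1524\right) 1207}\right) = \left(-268\right) 95 - \left(\left(-1910638\right) \frac{1}{1759093} - \frac{566}{-1839468}\right) = -25460 - \left(- \frac{1910638}{1759093} - - \frac{283}{919734}\right) = -25460 - \left(- \frac{1910638}{1759093} + \frac{283}{919734}\right) = -25460 - - \frac{1756780906973}{1617897641262} = -25460 + \frac{1756780906973}{1617897641262} = - \frac{41189917165623547}{1617897641262}$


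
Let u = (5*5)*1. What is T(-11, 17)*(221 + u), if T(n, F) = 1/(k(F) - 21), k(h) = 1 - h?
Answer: -246/37 ≈ -6.6487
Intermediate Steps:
T(n, F) = 1/(-20 - F) (T(n, F) = 1/((1 - F) - 21) = 1/(-20 - F))
u = 25 (u = 25*1 = 25)
T(-11, 17)*(221 + u) = (-1/(20 + 17))*(221 + 25) = -1/37*246 = -246/37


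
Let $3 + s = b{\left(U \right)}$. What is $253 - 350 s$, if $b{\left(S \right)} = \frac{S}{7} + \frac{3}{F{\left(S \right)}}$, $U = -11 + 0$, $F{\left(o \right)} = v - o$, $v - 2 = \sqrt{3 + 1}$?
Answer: $1783$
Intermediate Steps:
$v = 4$ ($v = 2 + \sqrt{3 + 1} = 2 + \sqrt{4} = 2 + 2 = 4$)
$F{\left(o \right)} = 4 - o$
$U = -11$
$b{\left(S \right)} = \frac{3}{4 - S} + \frac{S}{7}$ ($b{\left(S \right)} = \frac{S}{7} + \frac{3}{4 - S} = \frac{3}{4 - S} + \frac{S}{7}$)
$s = - \frac{153}{35}$ ($s = -3 + \frac{-21 - 11 \left(-4 - 11\right)}{7 \left(-4 - 11\right)} = -3 + \frac{-21 - -165}{7 \left(-15\right)} = -3 + \frac{1}{7} \left(- \frac{1}{15}\right) \left(-21 + 165\right) = -3 + \frac{1}{7} \left(- \frac{1}{15}\right) 144 = -3 - \frac{48}{35} = - \frac{153}{35} \approx -4.3714$)
$253 - 350 s = 253 - -1530 = 253 + 1530 = 1783$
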